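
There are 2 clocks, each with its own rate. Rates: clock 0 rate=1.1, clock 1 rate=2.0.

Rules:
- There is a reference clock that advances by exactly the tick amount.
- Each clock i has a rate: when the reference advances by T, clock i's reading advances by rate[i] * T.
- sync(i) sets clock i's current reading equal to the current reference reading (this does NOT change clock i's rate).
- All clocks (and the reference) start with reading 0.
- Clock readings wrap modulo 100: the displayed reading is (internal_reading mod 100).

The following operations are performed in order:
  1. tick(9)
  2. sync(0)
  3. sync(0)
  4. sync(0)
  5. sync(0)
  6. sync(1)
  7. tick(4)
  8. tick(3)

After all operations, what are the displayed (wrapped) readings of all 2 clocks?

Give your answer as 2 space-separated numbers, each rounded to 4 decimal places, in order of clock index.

After op 1 tick(9): ref=9.0000 raw=[9.9000 18.0000]
After op 2 sync(0): ref=9.0000 raw=[9.0000 18.0000]
After op 3 sync(0): ref=9.0000 raw=[9.0000 18.0000]
After op 4 sync(0): ref=9.0000 raw=[9.0000 18.0000]
After op 5 sync(0): ref=9.0000 raw=[9.0000 18.0000]
After op 6 sync(1): ref=9.0000 raw=[9.0000 9.0000]
After op 7 tick(4): ref=13.0000 raw=[13.4000 17.0000]
After op 8 tick(3): ref=16.0000 raw=[16.7000 23.0000]
Wrap final raw readings (mod 100): 16.7000 mod 100 = 16.7000; 23.0000 mod 100 = 23.0000

Answer: 16.7000 23.0000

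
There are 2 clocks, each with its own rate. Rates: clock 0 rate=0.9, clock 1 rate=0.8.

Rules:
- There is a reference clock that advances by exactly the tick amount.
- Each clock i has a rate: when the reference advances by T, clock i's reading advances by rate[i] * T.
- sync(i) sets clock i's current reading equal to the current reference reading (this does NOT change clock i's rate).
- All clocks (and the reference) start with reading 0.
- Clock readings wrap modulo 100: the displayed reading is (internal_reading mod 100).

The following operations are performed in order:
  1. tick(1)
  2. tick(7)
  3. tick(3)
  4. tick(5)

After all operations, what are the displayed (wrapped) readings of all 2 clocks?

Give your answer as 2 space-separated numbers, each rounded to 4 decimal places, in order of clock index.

After op 1 tick(1): ref=1.0000 raw=[0.9000 0.8000]
After op 2 tick(7): ref=8.0000 raw=[7.2000 6.4000]
After op 3 tick(3): ref=11.0000 raw=[9.9000 8.8000]
After op 4 tick(5): ref=16.0000 raw=[14.4000 12.8000]
Wrap final raw readings (mod 100): 14.4000 mod 100 = 14.4000; 12.8000 mod 100 = 12.8000

Answer: 14.4000 12.8000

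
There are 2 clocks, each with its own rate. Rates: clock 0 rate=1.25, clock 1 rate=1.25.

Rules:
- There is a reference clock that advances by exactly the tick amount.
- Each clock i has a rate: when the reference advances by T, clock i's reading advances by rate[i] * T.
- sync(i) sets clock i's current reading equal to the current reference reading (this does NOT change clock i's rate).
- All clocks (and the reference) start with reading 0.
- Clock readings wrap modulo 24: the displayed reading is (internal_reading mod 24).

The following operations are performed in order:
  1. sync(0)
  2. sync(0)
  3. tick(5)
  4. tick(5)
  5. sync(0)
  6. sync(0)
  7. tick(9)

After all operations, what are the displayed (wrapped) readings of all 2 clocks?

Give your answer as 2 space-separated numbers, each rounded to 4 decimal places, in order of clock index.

Answer: 21.2500 23.7500

Derivation:
After op 1 sync(0): ref=0.0000 raw=[0.0000 0.0000]
After op 2 sync(0): ref=0.0000 raw=[0.0000 0.0000]
After op 3 tick(5): ref=5.0000 raw=[6.2500 6.2500]
After op 4 tick(5): ref=10.0000 raw=[12.5000 12.5000]
After op 5 sync(0): ref=10.0000 raw=[10.0000 12.5000]
After op 6 sync(0): ref=10.0000 raw=[10.0000 12.5000]
After op 7 tick(9): ref=19.0000 raw=[21.2500 23.7500]
Wrap final raw readings (mod 24): 21.2500 mod 24 = 21.2500; 23.7500 mod 24 = 23.7500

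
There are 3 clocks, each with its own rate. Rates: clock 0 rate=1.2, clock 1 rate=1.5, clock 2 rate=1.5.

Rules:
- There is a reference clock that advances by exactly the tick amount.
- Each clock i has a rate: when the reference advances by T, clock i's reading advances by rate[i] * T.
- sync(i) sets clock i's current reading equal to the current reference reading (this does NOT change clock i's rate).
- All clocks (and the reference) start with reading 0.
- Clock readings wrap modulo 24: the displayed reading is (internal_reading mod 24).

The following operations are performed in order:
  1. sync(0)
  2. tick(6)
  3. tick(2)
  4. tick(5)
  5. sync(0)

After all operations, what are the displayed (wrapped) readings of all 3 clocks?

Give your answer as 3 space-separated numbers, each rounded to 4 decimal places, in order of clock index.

After op 1 sync(0): ref=0.0000 raw=[0.0000 0.0000 0.0000]
After op 2 tick(6): ref=6.0000 raw=[7.2000 9.0000 9.0000]
After op 3 tick(2): ref=8.0000 raw=[9.6000 12.0000 12.0000]
After op 4 tick(5): ref=13.0000 raw=[15.6000 19.5000 19.5000]
After op 5 sync(0): ref=13.0000 raw=[13.0000 19.5000 19.5000]
Wrap final raw readings (mod 24): 13.0000 mod 24 = 13.0000; 19.5000 mod 24 = 19.5000; 19.5000 mod 24 = 19.5000

Answer: 13.0000 19.5000 19.5000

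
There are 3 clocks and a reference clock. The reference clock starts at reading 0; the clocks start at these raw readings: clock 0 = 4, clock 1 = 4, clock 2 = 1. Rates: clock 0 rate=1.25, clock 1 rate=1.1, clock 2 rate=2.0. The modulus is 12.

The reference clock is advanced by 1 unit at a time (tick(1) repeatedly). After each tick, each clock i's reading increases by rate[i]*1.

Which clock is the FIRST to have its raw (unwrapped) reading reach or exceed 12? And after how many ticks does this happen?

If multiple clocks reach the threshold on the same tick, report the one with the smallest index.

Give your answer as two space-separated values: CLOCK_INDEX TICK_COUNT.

clock 0: start=4, rate=1.25, needs 12-4 = 8; ticks = ceil(8/1.25) = ceil(6.4000) = 7; reading at tick 7 = 4 + 1.25*7 = 12.7500
clock 1: start=4, rate=1.1, needs 12-4 = 8; ticks = ceil(8/1.1) = ceil(7.2727) = 8; reading at tick 8 = 4 + 1.1*8 = 12.8000
clock 2: start=1, rate=2.0, needs 12-1 = 11; ticks = ceil(11/2.0) = ceil(5.5000) = 6; reading at tick 6 = 1 + 2.0*6 = 13.0000
Minimum tick count = 6; winners = [2]; smallest index = 2

Answer: 2 6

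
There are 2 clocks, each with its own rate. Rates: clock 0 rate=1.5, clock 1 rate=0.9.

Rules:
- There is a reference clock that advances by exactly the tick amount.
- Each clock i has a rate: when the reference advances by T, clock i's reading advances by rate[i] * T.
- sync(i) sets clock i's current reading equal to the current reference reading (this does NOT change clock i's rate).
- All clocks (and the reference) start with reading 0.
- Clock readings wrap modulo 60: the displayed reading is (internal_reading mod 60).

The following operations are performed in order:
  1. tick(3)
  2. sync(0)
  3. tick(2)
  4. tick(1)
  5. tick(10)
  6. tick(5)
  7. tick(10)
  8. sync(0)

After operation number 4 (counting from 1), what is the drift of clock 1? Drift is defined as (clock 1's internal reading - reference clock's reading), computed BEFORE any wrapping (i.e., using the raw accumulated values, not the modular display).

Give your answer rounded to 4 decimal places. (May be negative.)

After op 1 tick(3): ref=3.0000 raw=[4.5000 2.7000]
After op 2 sync(0): ref=3.0000 raw=[3.0000 2.7000]
After op 3 tick(2): ref=5.0000 raw=[6.0000 4.5000]
After op 4 tick(1): ref=6.0000 raw=[7.5000 5.4000]
Drift of clock 1 after op 4: 5.4000 - 6.0000 = -0.6000

Answer: -0.6000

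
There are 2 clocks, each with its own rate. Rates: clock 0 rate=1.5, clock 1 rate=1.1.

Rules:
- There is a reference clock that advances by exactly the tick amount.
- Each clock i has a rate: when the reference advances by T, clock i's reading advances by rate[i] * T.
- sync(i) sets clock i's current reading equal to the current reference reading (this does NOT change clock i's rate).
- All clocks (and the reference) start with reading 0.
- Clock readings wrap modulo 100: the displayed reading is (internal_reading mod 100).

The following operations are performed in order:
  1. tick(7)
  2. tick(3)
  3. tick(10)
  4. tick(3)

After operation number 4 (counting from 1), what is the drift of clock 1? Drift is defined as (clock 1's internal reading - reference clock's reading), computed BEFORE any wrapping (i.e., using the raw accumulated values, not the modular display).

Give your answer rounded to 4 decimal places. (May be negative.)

After op 1 tick(7): ref=7.0000 raw=[10.5000 7.7000]
After op 2 tick(3): ref=10.0000 raw=[15.0000 11.0000]
After op 3 tick(10): ref=20.0000 raw=[30.0000 22.0000]
After op 4 tick(3): ref=23.0000 raw=[34.5000 25.3000]
Drift of clock 1 after op 4: 25.3000 - 23.0000 = 2.3000

Answer: 2.3000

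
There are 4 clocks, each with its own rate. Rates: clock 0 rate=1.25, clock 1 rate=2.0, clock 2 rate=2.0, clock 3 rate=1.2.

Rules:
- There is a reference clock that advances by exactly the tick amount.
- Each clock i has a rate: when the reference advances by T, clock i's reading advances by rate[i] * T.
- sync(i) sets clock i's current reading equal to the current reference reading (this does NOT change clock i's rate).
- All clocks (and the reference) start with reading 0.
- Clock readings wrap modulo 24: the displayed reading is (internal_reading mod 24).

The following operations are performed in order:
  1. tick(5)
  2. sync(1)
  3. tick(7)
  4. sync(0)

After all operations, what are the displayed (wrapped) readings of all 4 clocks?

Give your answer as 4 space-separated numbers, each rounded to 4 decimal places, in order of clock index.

After op 1 tick(5): ref=5.0000 raw=[6.2500 10.0000 10.0000 6.0000]
After op 2 sync(1): ref=5.0000 raw=[6.2500 5.0000 10.0000 6.0000]
After op 3 tick(7): ref=12.0000 raw=[15.0000 19.0000 24.0000 14.4000]
After op 4 sync(0): ref=12.0000 raw=[12.0000 19.0000 24.0000 14.4000]
Wrap final raw readings (mod 24): 12.0000 mod 24 = 12.0000; 19.0000 mod 24 = 19.0000; 24.0000 mod 24 = 0.0000; 14.4000 mod 24 = 14.4000

Answer: 12.0000 19.0000 0.0000 14.4000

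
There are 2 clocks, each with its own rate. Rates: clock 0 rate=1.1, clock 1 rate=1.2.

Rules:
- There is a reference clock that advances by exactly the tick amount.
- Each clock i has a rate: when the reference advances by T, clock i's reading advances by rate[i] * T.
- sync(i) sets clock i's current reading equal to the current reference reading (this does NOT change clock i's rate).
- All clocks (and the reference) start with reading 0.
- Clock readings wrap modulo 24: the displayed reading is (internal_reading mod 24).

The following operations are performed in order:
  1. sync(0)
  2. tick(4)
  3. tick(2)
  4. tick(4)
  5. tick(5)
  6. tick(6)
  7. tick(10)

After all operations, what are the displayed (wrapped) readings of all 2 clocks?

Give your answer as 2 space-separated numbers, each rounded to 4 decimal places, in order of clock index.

Answer: 10.1000 13.2000

Derivation:
After op 1 sync(0): ref=0.0000 raw=[0.0000 0.0000]
After op 2 tick(4): ref=4.0000 raw=[4.4000 4.8000]
After op 3 tick(2): ref=6.0000 raw=[6.6000 7.2000]
After op 4 tick(4): ref=10.0000 raw=[11.0000 12.0000]
After op 5 tick(5): ref=15.0000 raw=[16.5000 18.0000]
After op 6 tick(6): ref=21.0000 raw=[23.1000 25.2000]
After op 7 tick(10): ref=31.0000 raw=[34.1000 37.2000]
Wrap final raw readings (mod 24): 34.1000 mod 24 = 10.1000; 37.2000 mod 24 = 13.2000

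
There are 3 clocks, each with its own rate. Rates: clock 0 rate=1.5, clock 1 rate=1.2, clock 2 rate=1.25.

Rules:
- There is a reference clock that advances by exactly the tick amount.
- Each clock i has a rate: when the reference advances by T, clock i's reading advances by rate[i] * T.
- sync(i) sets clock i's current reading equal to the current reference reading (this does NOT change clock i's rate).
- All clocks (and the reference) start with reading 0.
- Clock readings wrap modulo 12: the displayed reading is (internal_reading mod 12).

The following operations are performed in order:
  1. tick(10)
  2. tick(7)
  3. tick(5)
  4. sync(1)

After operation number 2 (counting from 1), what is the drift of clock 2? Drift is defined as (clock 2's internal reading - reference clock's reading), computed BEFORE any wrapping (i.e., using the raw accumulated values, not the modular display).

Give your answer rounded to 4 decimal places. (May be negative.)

Answer: 4.2500

Derivation:
After op 1 tick(10): ref=10.0000 raw=[15.0000 12.0000 12.5000]
After op 2 tick(7): ref=17.0000 raw=[25.5000 20.4000 21.2500]
Drift of clock 2 after op 2: 21.2500 - 17.0000 = 4.2500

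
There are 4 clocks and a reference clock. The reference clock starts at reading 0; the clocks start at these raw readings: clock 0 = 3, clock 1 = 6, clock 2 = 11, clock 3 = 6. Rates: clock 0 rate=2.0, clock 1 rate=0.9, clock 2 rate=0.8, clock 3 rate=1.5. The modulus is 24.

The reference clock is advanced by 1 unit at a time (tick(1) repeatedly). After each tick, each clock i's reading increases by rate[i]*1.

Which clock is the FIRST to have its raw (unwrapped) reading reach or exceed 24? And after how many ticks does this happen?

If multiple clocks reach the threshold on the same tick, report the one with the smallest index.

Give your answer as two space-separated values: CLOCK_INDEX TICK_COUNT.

Answer: 0 11

Derivation:
clock 0: start=3, rate=2.0, needs 24-3 = 21; ticks = ceil(21/2.0) = ceil(10.5000) = 11; reading at tick 11 = 3 + 2.0*11 = 25.0000
clock 1: start=6, rate=0.9, needs 24-6 = 18; ticks = ceil(18/0.9) = ceil(20.0000) = 20; reading at tick 20 = 6 + 0.9*20 = 24.0000
clock 2: start=11, rate=0.8, needs 24-11 = 13; ticks = ceil(13/0.8) = ceil(16.2500) = 17; reading at tick 17 = 11 + 0.8*17 = 24.6000
clock 3: start=6, rate=1.5, needs 24-6 = 18; ticks = ceil(18/1.5) = ceil(12.0000) = 12; reading at tick 12 = 6 + 1.5*12 = 24.0000
Minimum tick count = 11; winners = [0]; smallest index = 0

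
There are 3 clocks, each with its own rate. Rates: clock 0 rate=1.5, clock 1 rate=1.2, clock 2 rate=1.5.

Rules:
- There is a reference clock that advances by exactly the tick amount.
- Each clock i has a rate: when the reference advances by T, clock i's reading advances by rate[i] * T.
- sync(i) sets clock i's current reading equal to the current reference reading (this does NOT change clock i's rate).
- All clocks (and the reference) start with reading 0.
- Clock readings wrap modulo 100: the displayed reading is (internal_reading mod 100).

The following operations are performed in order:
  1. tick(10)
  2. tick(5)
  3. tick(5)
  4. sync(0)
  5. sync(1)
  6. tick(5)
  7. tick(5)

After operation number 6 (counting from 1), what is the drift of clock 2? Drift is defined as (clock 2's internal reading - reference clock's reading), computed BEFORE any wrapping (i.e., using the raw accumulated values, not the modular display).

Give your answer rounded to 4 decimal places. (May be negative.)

After op 1 tick(10): ref=10.0000 raw=[15.0000 12.0000 15.0000]
After op 2 tick(5): ref=15.0000 raw=[22.5000 18.0000 22.5000]
After op 3 tick(5): ref=20.0000 raw=[30.0000 24.0000 30.0000]
After op 4 sync(0): ref=20.0000 raw=[20.0000 24.0000 30.0000]
After op 5 sync(1): ref=20.0000 raw=[20.0000 20.0000 30.0000]
After op 6 tick(5): ref=25.0000 raw=[27.5000 26.0000 37.5000]
Drift of clock 2 after op 6: 37.5000 - 25.0000 = 12.5000

Answer: 12.5000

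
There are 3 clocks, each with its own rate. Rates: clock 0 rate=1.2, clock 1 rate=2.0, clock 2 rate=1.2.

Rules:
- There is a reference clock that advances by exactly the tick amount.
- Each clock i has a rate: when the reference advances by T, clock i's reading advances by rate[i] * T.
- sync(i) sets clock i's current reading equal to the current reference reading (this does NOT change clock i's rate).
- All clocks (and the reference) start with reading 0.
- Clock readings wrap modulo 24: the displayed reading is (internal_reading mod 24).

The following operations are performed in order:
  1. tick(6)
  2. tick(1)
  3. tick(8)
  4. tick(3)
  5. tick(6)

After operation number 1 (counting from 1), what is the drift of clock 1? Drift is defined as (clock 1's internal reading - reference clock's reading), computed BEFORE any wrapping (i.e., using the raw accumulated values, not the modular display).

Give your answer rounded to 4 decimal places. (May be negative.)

Answer: 6.0000

Derivation:
After op 1 tick(6): ref=6.0000 raw=[7.2000 12.0000 7.2000]
Drift of clock 1 after op 1: 12.0000 - 6.0000 = 6.0000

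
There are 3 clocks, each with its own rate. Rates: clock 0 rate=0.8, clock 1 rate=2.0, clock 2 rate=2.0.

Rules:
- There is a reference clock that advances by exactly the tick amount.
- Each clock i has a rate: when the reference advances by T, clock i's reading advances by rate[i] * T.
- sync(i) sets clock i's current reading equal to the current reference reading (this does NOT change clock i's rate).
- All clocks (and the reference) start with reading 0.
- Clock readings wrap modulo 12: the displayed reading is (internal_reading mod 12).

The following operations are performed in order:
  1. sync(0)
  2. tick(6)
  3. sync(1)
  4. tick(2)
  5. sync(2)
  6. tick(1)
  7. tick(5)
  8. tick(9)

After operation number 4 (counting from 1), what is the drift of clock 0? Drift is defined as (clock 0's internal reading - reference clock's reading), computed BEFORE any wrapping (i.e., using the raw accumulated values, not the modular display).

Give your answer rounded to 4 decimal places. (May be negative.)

After op 1 sync(0): ref=0.0000 raw=[0.0000 0.0000 0.0000]
After op 2 tick(6): ref=6.0000 raw=[4.8000 12.0000 12.0000]
After op 3 sync(1): ref=6.0000 raw=[4.8000 6.0000 12.0000]
After op 4 tick(2): ref=8.0000 raw=[6.4000 10.0000 16.0000]
Drift of clock 0 after op 4: 6.4000 - 8.0000 = -1.6000

Answer: -1.6000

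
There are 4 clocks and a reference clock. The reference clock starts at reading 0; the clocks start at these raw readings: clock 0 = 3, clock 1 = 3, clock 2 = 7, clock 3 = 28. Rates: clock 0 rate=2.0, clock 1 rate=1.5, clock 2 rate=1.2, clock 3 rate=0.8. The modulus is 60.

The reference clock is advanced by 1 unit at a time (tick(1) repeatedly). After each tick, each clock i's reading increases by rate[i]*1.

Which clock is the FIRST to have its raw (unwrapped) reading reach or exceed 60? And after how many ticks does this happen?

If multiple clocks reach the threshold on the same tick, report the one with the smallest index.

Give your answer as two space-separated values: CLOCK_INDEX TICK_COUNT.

Answer: 0 29

Derivation:
clock 0: start=3, rate=2.0, needs 60-3 = 57; ticks = ceil(57/2.0) = ceil(28.5000) = 29; reading at tick 29 = 3 + 2.0*29 = 61.0000
clock 1: start=3, rate=1.5, needs 60-3 = 57; ticks = ceil(57/1.5) = ceil(38.0000) = 38; reading at tick 38 = 3 + 1.5*38 = 60.0000
clock 2: start=7, rate=1.2, needs 60-7 = 53; ticks = ceil(53/1.2) = ceil(44.1667) = 45; reading at tick 45 = 7 + 1.2*45 = 61.0000
clock 3: start=28, rate=0.8, needs 60-28 = 32; ticks = ceil(32/0.8) = ceil(40.0000) = 40; reading at tick 40 = 28 + 0.8*40 = 60.0000
Minimum tick count = 29; winners = [0]; smallest index = 0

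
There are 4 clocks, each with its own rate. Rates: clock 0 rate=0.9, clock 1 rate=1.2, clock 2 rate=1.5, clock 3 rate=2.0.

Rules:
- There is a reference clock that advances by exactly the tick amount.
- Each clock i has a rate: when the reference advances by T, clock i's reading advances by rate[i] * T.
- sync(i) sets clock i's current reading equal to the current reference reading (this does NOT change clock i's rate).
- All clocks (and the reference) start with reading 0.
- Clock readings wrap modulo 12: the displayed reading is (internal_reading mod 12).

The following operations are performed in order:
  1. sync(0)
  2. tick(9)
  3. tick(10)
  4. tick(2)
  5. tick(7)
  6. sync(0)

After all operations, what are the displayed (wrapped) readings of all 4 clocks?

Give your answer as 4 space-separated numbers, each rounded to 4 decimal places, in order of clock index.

Answer: 4.0000 9.6000 6.0000 8.0000

Derivation:
After op 1 sync(0): ref=0.0000 raw=[0.0000 0.0000 0.0000 0.0000]
After op 2 tick(9): ref=9.0000 raw=[8.1000 10.8000 13.5000 18.0000]
After op 3 tick(10): ref=19.0000 raw=[17.1000 22.8000 28.5000 38.0000]
After op 4 tick(2): ref=21.0000 raw=[18.9000 25.2000 31.5000 42.0000]
After op 5 tick(7): ref=28.0000 raw=[25.2000 33.6000 42.0000 56.0000]
After op 6 sync(0): ref=28.0000 raw=[28.0000 33.6000 42.0000 56.0000]
Wrap final raw readings (mod 12): 28.0000 mod 12 = 4.0000; 33.6000 mod 12 = 9.6000; 42.0000 mod 12 = 6.0000; 56.0000 mod 12 = 8.0000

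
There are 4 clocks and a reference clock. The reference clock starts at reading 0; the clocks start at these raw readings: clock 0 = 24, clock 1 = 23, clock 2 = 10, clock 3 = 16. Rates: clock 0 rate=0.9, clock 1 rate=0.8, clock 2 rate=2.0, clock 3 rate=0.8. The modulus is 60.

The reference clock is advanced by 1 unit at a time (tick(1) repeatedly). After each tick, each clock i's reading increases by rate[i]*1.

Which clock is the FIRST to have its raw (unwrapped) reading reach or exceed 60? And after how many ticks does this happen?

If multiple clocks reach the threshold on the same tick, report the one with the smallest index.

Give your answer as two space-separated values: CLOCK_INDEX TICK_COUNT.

clock 0: start=24, rate=0.9, needs 60-24 = 36; ticks = ceil(36/0.9) = ceil(40.0000) = 40; reading at tick 40 = 24 + 0.9*40 = 60.0000
clock 1: start=23, rate=0.8, needs 60-23 = 37; ticks = ceil(37/0.8) = ceil(46.2500) = 47; reading at tick 47 = 23 + 0.8*47 = 60.6000
clock 2: start=10, rate=2.0, needs 60-10 = 50; ticks = ceil(50/2.0) = ceil(25.0000) = 25; reading at tick 25 = 10 + 2.0*25 = 60.0000
clock 3: start=16, rate=0.8, needs 60-16 = 44; ticks = ceil(44/0.8) = ceil(55.0000) = 55; reading at tick 55 = 16 + 0.8*55 = 60.0000
Minimum tick count = 25; winners = [2]; smallest index = 2

Answer: 2 25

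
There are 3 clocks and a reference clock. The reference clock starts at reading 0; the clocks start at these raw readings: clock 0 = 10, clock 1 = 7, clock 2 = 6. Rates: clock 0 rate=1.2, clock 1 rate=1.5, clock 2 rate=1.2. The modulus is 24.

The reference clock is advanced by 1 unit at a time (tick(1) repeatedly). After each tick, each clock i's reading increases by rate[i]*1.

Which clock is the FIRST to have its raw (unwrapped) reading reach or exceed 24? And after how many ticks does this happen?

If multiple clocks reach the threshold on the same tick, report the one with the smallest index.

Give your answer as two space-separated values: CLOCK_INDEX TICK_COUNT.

clock 0: start=10, rate=1.2, needs 24-10 = 14; ticks = ceil(14/1.2) = ceil(11.6667) = 12; reading at tick 12 = 10 + 1.2*12 = 24.4000
clock 1: start=7, rate=1.5, needs 24-7 = 17; ticks = ceil(17/1.5) = ceil(11.3333) = 12; reading at tick 12 = 7 + 1.5*12 = 25.0000
clock 2: start=6, rate=1.2, needs 24-6 = 18; ticks = ceil(18/1.2) = ceil(15.0000) = 15; reading at tick 15 = 6 + 1.2*15 = 24.0000
Minimum tick count = 12; winners = [0, 1]; smallest index = 0

Answer: 0 12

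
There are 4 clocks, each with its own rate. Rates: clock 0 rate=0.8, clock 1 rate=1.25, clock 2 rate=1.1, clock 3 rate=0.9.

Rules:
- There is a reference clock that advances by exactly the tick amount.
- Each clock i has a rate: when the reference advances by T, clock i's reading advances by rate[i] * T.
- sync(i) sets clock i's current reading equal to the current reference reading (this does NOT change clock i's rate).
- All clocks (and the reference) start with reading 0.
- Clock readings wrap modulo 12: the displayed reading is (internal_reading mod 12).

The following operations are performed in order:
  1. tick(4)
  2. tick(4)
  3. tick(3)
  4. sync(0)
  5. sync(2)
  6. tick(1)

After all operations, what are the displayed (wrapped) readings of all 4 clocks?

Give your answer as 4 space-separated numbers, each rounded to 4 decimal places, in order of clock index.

After op 1 tick(4): ref=4.0000 raw=[3.2000 5.0000 4.4000 3.6000]
After op 2 tick(4): ref=8.0000 raw=[6.4000 10.0000 8.8000 7.2000]
After op 3 tick(3): ref=11.0000 raw=[8.8000 13.7500 12.1000 9.9000]
After op 4 sync(0): ref=11.0000 raw=[11.0000 13.7500 12.1000 9.9000]
After op 5 sync(2): ref=11.0000 raw=[11.0000 13.7500 11.0000 9.9000]
After op 6 tick(1): ref=12.0000 raw=[11.8000 15.0000 12.1000 10.8000]
Wrap final raw readings (mod 12): 11.8000 mod 12 = 11.8000; 15.0000 mod 12 = 3.0000; 12.1000 mod 12 = 0.1000; 10.8000 mod 12 = 10.8000

Answer: 11.8000 3.0000 0.1000 10.8000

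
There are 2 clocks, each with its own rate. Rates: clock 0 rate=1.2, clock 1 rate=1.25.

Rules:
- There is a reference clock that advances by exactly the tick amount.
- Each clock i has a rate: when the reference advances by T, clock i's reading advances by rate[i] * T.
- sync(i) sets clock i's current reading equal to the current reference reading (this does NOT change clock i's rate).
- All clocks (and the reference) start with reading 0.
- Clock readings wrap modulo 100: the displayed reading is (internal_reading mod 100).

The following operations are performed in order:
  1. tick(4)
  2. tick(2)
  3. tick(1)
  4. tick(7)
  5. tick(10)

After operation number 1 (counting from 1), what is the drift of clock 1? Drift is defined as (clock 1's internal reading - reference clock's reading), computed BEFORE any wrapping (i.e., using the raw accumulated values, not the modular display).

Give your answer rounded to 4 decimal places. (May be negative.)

After op 1 tick(4): ref=4.0000 raw=[4.8000 5.0000]
Drift of clock 1 after op 1: 5.0000 - 4.0000 = 1.0000

Answer: 1.0000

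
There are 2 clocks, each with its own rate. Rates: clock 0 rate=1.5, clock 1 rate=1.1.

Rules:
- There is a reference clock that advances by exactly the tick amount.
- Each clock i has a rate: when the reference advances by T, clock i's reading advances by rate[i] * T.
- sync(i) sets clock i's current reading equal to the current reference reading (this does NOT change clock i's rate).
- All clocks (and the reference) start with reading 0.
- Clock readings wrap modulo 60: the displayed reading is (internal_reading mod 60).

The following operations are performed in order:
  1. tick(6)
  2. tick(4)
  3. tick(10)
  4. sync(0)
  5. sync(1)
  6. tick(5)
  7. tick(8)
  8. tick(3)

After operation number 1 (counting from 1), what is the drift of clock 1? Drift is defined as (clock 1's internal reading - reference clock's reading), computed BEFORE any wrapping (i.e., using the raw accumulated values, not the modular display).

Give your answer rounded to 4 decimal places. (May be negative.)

Answer: 0.6000

Derivation:
After op 1 tick(6): ref=6.0000 raw=[9.0000 6.6000]
Drift of clock 1 after op 1: 6.6000 - 6.0000 = 0.6000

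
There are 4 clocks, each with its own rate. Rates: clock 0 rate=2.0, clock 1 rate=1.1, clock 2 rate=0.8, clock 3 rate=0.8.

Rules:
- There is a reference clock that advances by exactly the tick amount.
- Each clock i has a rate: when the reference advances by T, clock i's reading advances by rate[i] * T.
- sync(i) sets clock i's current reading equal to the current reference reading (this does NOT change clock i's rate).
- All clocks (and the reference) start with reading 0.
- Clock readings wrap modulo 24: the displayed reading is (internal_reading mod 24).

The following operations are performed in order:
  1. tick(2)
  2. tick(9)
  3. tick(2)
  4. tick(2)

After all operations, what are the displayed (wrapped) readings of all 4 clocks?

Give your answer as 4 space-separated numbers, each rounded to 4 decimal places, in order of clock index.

Answer: 6.0000 16.5000 12.0000 12.0000

Derivation:
After op 1 tick(2): ref=2.0000 raw=[4.0000 2.2000 1.6000 1.6000]
After op 2 tick(9): ref=11.0000 raw=[22.0000 12.1000 8.8000 8.8000]
After op 3 tick(2): ref=13.0000 raw=[26.0000 14.3000 10.4000 10.4000]
After op 4 tick(2): ref=15.0000 raw=[30.0000 16.5000 12.0000 12.0000]
Wrap final raw readings (mod 24): 30.0000 mod 24 = 6.0000; 16.5000 mod 24 = 16.5000; 12.0000 mod 24 = 12.0000; 12.0000 mod 24 = 12.0000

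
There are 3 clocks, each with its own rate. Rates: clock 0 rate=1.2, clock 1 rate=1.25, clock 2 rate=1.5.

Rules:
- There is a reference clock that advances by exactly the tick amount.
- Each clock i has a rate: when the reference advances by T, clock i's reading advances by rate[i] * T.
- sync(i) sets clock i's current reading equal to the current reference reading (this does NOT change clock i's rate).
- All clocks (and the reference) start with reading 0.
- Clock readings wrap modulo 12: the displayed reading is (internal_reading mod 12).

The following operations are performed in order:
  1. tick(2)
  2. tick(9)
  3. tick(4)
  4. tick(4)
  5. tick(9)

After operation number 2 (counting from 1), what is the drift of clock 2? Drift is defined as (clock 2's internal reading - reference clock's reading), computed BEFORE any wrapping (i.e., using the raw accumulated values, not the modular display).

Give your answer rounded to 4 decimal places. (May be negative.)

After op 1 tick(2): ref=2.0000 raw=[2.4000 2.5000 3.0000]
After op 2 tick(9): ref=11.0000 raw=[13.2000 13.7500 16.5000]
Drift of clock 2 after op 2: 16.5000 - 11.0000 = 5.5000

Answer: 5.5000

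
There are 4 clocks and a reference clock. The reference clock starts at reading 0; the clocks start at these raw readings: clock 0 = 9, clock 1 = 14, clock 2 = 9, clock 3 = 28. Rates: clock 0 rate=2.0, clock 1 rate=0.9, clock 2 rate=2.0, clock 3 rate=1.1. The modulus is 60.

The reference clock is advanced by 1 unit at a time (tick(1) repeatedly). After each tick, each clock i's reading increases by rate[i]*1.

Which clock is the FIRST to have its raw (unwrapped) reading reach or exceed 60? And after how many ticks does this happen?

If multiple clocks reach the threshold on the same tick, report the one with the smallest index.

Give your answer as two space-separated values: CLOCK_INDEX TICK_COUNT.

clock 0: start=9, rate=2.0, needs 60-9 = 51; ticks = ceil(51/2.0) = ceil(25.5000) = 26; reading at tick 26 = 9 + 2.0*26 = 61.0000
clock 1: start=14, rate=0.9, needs 60-14 = 46; ticks = ceil(46/0.9) = ceil(51.1111) = 52; reading at tick 52 = 14 + 0.9*52 = 60.8000
clock 2: start=9, rate=2.0, needs 60-9 = 51; ticks = ceil(51/2.0) = ceil(25.5000) = 26; reading at tick 26 = 9 + 2.0*26 = 61.0000
clock 3: start=28, rate=1.1, needs 60-28 = 32; ticks = ceil(32/1.1) = ceil(29.0909) = 30; reading at tick 30 = 28 + 1.1*30 = 61.0000
Minimum tick count = 26; winners = [0, 2]; smallest index = 0

Answer: 0 26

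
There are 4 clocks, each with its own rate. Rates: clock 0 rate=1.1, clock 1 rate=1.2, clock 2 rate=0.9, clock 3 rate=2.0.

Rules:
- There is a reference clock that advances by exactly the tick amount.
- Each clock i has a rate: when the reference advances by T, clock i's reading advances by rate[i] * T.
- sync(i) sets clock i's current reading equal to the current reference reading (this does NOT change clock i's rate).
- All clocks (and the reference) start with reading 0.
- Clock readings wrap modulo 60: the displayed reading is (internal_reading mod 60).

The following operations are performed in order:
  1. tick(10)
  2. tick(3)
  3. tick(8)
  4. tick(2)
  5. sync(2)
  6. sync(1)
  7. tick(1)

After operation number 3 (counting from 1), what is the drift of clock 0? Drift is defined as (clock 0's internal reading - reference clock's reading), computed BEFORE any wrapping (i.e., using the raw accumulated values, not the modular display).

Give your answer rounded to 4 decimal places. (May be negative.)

After op 1 tick(10): ref=10.0000 raw=[11.0000 12.0000 9.0000 20.0000]
After op 2 tick(3): ref=13.0000 raw=[14.3000 15.6000 11.7000 26.0000]
After op 3 tick(8): ref=21.0000 raw=[23.1000 25.2000 18.9000 42.0000]
Drift of clock 0 after op 3: 23.1000 - 21.0000 = 2.1000

Answer: 2.1000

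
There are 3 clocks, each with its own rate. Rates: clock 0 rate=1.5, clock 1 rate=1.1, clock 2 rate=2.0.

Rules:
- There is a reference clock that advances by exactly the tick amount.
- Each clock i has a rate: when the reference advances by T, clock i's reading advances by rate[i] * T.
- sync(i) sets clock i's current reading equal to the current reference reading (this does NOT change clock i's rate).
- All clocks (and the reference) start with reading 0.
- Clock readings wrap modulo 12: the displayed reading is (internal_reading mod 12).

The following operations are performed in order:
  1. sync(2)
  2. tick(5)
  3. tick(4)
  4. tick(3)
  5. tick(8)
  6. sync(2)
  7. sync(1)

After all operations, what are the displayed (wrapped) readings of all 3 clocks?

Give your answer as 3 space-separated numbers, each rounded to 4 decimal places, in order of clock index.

Answer: 6.0000 8.0000 8.0000

Derivation:
After op 1 sync(2): ref=0.0000 raw=[0.0000 0.0000 0.0000]
After op 2 tick(5): ref=5.0000 raw=[7.5000 5.5000 10.0000]
After op 3 tick(4): ref=9.0000 raw=[13.5000 9.9000 18.0000]
After op 4 tick(3): ref=12.0000 raw=[18.0000 13.2000 24.0000]
After op 5 tick(8): ref=20.0000 raw=[30.0000 22.0000 40.0000]
After op 6 sync(2): ref=20.0000 raw=[30.0000 22.0000 20.0000]
After op 7 sync(1): ref=20.0000 raw=[30.0000 20.0000 20.0000]
Wrap final raw readings (mod 12): 30.0000 mod 12 = 6.0000; 20.0000 mod 12 = 8.0000; 20.0000 mod 12 = 8.0000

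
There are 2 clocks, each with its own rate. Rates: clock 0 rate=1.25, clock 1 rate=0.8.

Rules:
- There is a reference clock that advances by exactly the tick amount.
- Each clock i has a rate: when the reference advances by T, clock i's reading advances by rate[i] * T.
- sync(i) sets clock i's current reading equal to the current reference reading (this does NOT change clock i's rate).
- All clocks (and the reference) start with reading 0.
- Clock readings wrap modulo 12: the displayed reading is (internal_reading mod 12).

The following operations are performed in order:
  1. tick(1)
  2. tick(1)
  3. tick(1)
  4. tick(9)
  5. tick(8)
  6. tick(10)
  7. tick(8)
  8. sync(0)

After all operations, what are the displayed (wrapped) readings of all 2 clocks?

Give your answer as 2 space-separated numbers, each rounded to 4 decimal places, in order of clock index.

After op 1 tick(1): ref=1.0000 raw=[1.2500 0.8000]
After op 2 tick(1): ref=2.0000 raw=[2.5000 1.6000]
After op 3 tick(1): ref=3.0000 raw=[3.7500 2.4000]
After op 4 tick(9): ref=12.0000 raw=[15.0000 9.6000]
After op 5 tick(8): ref=20.0000 raw=[25.0000 16.0000]
After op 6 tick(10): ref=30.0000 raw=[37.5000 24.0000]
After op 7 tick(8): ref=38.0000 raw=[47.5000 30.4000]
After op 8 sync(0): ref=38.0000 raw=[38.0000 30.4000]
Wrap final raw readings (mod 12): 38.0000 mod 12 = 2.0000; 30.4000 mod 12 = 6.4000

Answer: 2.0000 6.4000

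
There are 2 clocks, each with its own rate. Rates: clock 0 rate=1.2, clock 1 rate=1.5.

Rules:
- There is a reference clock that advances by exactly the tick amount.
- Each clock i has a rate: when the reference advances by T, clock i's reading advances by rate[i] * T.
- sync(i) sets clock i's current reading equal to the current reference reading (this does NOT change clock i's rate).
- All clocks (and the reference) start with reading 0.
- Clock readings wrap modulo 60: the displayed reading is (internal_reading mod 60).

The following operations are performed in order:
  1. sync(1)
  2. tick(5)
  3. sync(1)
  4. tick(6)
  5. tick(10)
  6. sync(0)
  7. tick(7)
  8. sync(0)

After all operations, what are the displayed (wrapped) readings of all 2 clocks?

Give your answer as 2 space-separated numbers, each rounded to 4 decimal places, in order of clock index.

Answer: 28.0000 39.5000

Derivation:
After op 1 sync(1): ref=0.0000 raw=[0.0000 0.0000]
After op 2 tick(5): ref=5.0000 raw=[6.0000 7.5000]
After op 3 sync(1): ref=5.0000 raw=[6.0000 5.0000]
After op 4 tick(6): ref=11.0000 raw=[13.2000 14.0000]
After op 5 tick(10): ref=21.0000 raw=[25.2000 29.0000]
After op 6 sync(0): ref=21.0000 raw=[21.0000 29.0000]
After op 7 tick(7): ref=28.0000 raw=[29.4000 39.5000]
After op 8 sync(0): ref=28.0000 raw=[28.0000 39.5000]
Wrap final raw readings (mod 60): 28.0000 mod 60 = 28.0000; 39.5000 mod 60 = 39.5000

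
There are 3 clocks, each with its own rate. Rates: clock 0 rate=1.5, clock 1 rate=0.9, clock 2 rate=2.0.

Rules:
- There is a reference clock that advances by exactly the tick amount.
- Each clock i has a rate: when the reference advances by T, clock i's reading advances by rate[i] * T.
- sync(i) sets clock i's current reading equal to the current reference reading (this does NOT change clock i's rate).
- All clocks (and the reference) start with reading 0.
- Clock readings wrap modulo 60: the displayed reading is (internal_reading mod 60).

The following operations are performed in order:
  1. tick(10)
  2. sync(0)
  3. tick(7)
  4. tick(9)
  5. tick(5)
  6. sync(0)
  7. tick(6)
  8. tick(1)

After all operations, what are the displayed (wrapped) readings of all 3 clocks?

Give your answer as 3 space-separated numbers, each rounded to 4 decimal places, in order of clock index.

Answer: 41.5000 34.2000 16.0000

Derivation:
After op 1 tick(10): ref=10.0000 raw=[15.0000 9.0000 20.0000]
After op 2 sync(0): ref=10.0000 raw=[10.0000 9.0000 20.0000]
After op 3 tick(7): ref=17.0000 raw=[20.5000 15.3000 34.0000]
After op 4 tick(9): ref=26.0000 raw=[34.0000 23.4000 52.0000]
After op 5 tick(5): ref=31.0000 raw=[41.5000 27.9000 62.0000]
After op 6 sync(0): ref=31.0000 raw=[31.0000 27.9000 62.0000]
After op 7 tick(6): ref=37.0000 raw=[40.0000 33.3000 74.0000]
After op 8 tick(1): ref=38.0000 raw=[41.5000 34.2000 76.0000]
Wrap final raw readings (mod 60): 41.5000 mod 60 = 41.5000; 34.2000 mod 60 = 34.2000; 76.0000 mod 60 = 16.0000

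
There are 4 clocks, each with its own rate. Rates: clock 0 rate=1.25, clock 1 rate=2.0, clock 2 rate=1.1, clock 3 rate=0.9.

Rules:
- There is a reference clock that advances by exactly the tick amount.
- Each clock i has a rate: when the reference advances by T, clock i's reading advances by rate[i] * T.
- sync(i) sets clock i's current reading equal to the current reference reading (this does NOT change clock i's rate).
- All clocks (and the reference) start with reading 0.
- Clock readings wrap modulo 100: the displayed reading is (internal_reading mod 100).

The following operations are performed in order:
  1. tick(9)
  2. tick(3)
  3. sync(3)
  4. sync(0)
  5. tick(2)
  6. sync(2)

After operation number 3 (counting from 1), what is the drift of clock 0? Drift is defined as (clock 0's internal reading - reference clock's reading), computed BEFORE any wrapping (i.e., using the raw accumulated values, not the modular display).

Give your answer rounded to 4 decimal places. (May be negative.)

Answer: 3.0000

Derivation:
After op 1 tick(9): ref=9.0000 raw=[11.2500 18.0000 9.9000 8.1000]
After op 2 tick(3): ref=12.0000 raw=[15.0000 24.0000 13.2000 10.8000]
After op 3 sync(3): ref=12.0000 raw=[15.0000 24.0000 13.2000 12.0000]
Drift of clock 0 after op 3: 15.0000 - 12.0000 = 3.0000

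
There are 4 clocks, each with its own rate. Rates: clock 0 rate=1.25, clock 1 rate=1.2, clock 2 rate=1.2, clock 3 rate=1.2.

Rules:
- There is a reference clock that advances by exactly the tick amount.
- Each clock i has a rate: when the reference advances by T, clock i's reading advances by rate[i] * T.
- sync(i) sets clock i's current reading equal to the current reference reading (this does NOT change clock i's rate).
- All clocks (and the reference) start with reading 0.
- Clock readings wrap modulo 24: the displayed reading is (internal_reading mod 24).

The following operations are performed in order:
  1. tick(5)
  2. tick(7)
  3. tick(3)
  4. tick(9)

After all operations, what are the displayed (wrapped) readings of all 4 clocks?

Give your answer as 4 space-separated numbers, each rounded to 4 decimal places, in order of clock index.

After op 1 tick(5): ref=5.0000 raw=[6.2500 6.0000 6.0000 6.0000]
After op 2 tick(7): ref=12.0000 raw=[15.0000 14.4000 14.4000 14.4000]
After op 3 tick(3): ref=15.0000 raw=[18.7500 18.0000 18.0000 18.0000]
After op 4 tick(9): ref=24.0000 raw=[30.0000 28.8000 28.8000 28.8000]
Wrap final raw readings (mod 24): 30.0000 mod 24 = 6.0000; 28.8000 mod 24 = 4.8000; 28.8000 mod 24 = 4.8000; 28.8000 mod 24 = 4.8000

Answer: 6.0000 4.8000 4.8000 4.8000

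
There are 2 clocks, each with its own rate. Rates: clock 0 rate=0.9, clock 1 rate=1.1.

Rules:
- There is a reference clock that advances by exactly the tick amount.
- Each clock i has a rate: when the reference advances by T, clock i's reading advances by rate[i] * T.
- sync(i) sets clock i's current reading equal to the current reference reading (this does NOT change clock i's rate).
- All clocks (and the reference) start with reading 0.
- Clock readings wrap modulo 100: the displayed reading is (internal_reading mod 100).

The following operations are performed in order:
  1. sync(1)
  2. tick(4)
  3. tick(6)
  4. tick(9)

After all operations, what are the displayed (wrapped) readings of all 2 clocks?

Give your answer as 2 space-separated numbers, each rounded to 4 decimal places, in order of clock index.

After op 1 sync(1): ref=0.0000 raw=[0.0000 0.0000]
After op 2 tick(4): ref=4.0000 raw=[3.6000 4.4000]
After op 3 tick(6): ref=10.0000 raw=[9.0000 11.0000]
After op 4 tick(9): ref=19.0000 raw=[17.1000 20.9000]
Wrap final raw readings (mod 100): 17.1000 mod 100 = 17.1000; 20.9000 mod 100 = 20.9000

Answer: 17.1000 20.9000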